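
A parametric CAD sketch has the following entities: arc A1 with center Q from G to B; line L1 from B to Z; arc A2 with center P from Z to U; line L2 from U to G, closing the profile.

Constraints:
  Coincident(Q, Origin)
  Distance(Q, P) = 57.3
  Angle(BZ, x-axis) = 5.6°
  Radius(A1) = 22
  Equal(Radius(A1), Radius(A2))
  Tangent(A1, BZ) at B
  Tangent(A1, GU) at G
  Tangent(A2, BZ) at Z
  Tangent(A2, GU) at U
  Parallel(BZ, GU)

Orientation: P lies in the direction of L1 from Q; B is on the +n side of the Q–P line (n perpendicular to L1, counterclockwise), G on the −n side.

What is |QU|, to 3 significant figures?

61.4

The slot axis is L1's direction at 5.6°, so u = (cos 5.6°, sin 5.6°) = (0.995, 0.0976) and n = (−sin 5.6°, cos 5.6°) = (-0.0976, 0.995). Q is at the origin and P lies 57.3 along u from Q, so P = 57.3·u = (57.0, 5.59). Tangency of A1 to both parallel lines with radius 22.0 puts B and G at Q ± 22.0·n: B = (-2.15, 21.9), G = (2.15, -21.9). Equal radii place Z and U the same way about P: Z = P + 22.0·n = (54.9, 27.5), U = P − 22.0·n = (59.2, -16.3). Then |QU| = |U − Q| = 61.4.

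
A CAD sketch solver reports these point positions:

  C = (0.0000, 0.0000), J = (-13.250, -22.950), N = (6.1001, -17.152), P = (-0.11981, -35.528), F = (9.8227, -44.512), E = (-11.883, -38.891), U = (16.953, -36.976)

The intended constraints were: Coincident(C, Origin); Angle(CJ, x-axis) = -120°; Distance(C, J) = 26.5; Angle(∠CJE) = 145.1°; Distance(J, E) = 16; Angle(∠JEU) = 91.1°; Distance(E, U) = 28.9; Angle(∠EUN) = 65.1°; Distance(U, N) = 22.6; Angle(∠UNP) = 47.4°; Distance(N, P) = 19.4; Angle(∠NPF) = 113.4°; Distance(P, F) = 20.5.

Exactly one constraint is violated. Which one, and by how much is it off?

Distance(P, F) = 20.5 — off by 7.10.

C = (0.00, 0.00) ✓; CJ at -120.0° ✓; |CJ| = 26.50 ✓; ∠CJE = 145.1° ✓; |JE| = 16.00 ✓; ∠JEU = 91.10° ✓; |EU| = 28.90 ✓; ∠EUN = 65.10° ✓; |UN| = 22.60 ✓; ∠UNP = 47.40° ✓; |NP| = 19.40 ✓; ∠NPF = 113.4° ✓; |PF| = 13.40 ✗.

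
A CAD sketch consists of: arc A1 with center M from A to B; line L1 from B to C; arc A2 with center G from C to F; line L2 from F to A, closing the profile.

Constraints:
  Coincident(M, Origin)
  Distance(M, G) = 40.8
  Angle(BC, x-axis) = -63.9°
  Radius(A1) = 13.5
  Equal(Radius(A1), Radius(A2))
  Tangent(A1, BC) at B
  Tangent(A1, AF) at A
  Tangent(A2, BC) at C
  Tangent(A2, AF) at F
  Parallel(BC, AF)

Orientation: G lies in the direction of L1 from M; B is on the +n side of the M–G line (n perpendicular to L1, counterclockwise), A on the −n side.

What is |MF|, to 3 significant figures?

43.0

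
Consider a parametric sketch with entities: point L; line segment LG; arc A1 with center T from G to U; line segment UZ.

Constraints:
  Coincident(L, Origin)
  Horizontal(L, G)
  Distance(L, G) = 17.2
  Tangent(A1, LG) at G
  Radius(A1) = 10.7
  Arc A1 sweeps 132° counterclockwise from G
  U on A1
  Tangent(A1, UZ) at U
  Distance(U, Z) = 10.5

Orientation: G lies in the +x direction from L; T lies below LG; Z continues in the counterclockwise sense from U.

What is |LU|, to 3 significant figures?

20.1

L is at the origin; LG is horizontal with |LG| = 17.2 and G on the +x side, so G = (17.2, 0.00). Tangency of A1 to LG means the radius TG is perpendicular to LG, so T = G + (0, -10.7) = (17.2, -10.7). On A1, G sits at bearing 90° from T; a 132° counterclockwise sweep puts U at bearing 222°, so U = T + 10.7·(cos 222°, sin 222°) = (9.25, -17.9). Then |LU| = |U − L| = 20.1.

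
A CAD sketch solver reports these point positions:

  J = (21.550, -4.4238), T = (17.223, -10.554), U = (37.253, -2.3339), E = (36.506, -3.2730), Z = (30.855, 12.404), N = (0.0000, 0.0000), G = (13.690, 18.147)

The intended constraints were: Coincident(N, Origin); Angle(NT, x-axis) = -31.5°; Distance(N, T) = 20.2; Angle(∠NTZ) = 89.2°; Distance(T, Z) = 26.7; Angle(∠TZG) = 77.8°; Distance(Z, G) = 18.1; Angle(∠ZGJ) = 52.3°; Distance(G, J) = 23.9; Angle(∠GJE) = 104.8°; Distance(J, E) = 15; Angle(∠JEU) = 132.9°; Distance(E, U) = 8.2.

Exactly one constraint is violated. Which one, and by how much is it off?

Distance(E, U) = 8.2 — off by 7.00.

N = (0.00, 0.00) ✓; NT at -31.50° ✓; |NT| = 20.20 ✓; ∠NTZ = 89.20° ✓; |TZ| = 26.70 ✓; ∠TZG = 77.80° ✓; |ZG| = 18.10 ✓; ∠ZGJ = 52.30° ✓; |GJ| = 23.90 ✓; ∠GJE = 104.8° ✓; |JE| = 15.00 ✓; ∠JEU = 132.9° ✓; |EU| = 1.200 ✗.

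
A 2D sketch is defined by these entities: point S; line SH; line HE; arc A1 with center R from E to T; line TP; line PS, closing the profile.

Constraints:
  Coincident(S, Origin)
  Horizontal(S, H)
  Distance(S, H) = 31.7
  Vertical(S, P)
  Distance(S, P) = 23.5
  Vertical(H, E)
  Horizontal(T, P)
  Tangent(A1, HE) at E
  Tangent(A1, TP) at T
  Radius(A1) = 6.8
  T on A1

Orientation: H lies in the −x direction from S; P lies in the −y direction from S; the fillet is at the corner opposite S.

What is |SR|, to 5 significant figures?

29.982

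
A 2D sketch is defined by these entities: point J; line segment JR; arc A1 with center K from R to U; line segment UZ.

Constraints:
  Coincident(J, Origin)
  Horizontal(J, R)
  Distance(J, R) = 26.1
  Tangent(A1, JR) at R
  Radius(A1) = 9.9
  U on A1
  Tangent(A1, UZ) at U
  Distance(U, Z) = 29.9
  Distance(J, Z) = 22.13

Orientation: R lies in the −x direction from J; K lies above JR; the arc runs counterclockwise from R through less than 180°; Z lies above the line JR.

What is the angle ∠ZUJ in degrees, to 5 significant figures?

47.736°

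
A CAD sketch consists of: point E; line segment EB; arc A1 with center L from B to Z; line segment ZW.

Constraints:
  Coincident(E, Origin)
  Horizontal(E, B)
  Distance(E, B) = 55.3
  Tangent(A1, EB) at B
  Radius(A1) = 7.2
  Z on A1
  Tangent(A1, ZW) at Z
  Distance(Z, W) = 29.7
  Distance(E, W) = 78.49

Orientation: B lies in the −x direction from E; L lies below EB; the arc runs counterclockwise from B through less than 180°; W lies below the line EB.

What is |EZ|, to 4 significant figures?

62.38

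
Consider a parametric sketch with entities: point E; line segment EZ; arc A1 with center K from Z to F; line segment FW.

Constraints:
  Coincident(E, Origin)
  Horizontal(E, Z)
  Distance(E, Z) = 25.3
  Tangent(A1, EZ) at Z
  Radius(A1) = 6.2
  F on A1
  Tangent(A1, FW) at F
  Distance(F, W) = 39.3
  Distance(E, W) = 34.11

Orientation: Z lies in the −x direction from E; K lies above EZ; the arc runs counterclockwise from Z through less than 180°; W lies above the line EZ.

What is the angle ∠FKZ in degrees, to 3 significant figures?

53.2°

E is at the origin; E and Z share the same y with |EZ| = 25.3 and Z on the −x side, so Z = (-25.3, 0.00). Tangency of A1 to EZ means the radius KZ is perpendicular to EZ, so K = Z + (0, 6.2) = (-25.3, 6.20). Since KF ⟂ FW (tangency), |KW| = √(6.2² + 39.3²) = 39.8 regardless of where F sits on A1. So W lies on both circle(E, 34.11) and circle(K, 39.8); the above-EZ intersection is W = (3.20, 34.0). F is the foot of the tangent from W: F = (-20.3, 2.49).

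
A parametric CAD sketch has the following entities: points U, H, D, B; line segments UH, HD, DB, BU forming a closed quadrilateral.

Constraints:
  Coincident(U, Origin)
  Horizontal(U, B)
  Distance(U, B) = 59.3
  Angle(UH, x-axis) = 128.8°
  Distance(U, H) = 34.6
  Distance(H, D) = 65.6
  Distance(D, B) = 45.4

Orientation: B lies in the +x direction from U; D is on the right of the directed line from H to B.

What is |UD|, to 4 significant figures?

31.01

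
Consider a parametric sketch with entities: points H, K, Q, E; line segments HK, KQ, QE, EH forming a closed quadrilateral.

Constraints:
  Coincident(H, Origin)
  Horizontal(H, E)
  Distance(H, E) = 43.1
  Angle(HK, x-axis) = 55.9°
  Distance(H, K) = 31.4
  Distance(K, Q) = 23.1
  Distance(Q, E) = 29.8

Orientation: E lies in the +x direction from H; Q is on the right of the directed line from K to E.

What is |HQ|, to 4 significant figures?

13.87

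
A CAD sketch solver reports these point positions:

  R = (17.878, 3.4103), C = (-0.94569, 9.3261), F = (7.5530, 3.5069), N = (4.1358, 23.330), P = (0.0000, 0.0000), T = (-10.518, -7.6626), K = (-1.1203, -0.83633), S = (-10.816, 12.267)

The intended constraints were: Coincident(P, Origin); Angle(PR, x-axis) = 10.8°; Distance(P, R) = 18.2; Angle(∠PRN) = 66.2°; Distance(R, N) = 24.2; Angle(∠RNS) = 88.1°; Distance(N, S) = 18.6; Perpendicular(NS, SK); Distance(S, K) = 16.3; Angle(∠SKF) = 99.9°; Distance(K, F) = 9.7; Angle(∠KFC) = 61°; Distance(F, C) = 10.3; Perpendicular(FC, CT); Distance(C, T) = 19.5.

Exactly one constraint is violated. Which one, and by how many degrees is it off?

Perpendicular(FC, CT) — off by 5.00°.

P = (0.00, 0.00) ✓; PR at 10.80° ✓; |PR| = 18.20 ✓; ∠PRN = 66.20° ✓; |RN| = 24.20 ✓; ∠RNS = 88.10° ✓; |NS| = 18.60 ✓; ∠(NS, SK) = 90.00° ✓; |SK| = 16.30 ✓; ∠SKF = 99.90° ✓; |KF| = 9.700 ✓; ∠KFC = 61.00° ✓; |FC| = 10.30 ✓; ∠(FC, CT) = 95.00° ✗; |CT| = 19.50 ✓.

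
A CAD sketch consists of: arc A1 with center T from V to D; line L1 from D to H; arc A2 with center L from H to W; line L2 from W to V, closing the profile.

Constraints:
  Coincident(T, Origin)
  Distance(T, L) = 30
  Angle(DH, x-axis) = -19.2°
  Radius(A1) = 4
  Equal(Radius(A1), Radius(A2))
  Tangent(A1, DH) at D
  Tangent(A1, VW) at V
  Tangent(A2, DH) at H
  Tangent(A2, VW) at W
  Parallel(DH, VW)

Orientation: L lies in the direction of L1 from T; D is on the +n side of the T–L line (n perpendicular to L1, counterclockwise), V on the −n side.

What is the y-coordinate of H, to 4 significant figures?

-6.088

The slot axis is L1's direction at -19.2°, so u = (cos -19.2°, sin -19.2°) = (0.9444, -0.3289) and n = (−sin -19.2°, cos -19.2°) = (0.3289, 0.9444). T is at the origin and L lies 30.0 along u from T, so L = 30.0·u = (28.33, -9.866). Tangency of A1 to both parallel lines with radius 4.0 puts D and V at T ± 4.0·n: D = (1.315, 3.778), V = (-1.315, -3.778). Equal radii place H and W the same way about L: H = L + 4.0·n = (29.65, -6.088), W = L − 4.0·n = (27.02, -13.64). So H.y = -6.088.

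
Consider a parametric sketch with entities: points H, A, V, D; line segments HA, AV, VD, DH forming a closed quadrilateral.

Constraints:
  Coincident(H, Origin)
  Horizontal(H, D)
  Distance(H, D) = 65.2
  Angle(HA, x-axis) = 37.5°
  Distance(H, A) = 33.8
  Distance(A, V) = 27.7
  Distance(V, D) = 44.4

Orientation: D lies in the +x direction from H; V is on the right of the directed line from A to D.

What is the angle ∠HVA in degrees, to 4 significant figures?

84.37°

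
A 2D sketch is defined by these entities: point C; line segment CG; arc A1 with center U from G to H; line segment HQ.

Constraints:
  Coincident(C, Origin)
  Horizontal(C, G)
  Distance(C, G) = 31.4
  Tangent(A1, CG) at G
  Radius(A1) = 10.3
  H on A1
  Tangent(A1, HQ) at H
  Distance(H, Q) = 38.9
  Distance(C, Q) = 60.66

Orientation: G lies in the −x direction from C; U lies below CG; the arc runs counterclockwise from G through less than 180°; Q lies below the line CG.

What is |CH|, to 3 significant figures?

43.3

C is at the origin; CG is horizontal with |CG| = 31.4 and G on the −x side, so G = (-31.4, 0.00). The tangent condition forces UG to be normal to CG, so U = G + (0, -10.3) = (-31.4, -10.3). Since UH ⟂ HQ (tangency), |UQ| = √(10.3² + 38.9²) = 40.2 regardless of where H sits on A1. So Q lies on both circle(C, 60.66) and circle(U, 40.2); the below-CG intersection is Q = (-33.6, -50.5). H is the foot of the tangent from Q: H = (-41.5, -12.4).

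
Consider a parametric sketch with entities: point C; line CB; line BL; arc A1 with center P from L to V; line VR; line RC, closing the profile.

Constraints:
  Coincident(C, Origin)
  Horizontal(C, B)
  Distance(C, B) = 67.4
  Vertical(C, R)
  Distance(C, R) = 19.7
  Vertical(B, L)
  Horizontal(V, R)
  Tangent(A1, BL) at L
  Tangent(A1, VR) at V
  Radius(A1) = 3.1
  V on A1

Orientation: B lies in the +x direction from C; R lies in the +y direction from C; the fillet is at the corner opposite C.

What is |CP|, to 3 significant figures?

66.4

C is at the origin; C and B share the same y with |CB| = 67.4 and B on the +x side, so B = (67.4, 0.00). C and R share the same x with |CR| = 19.7 and R on the +y side, so R = (0.00, 19.7). The virtual corner opposite C is at (67.4, 19.7). A1 meets BL tangentially, so PL is at right angles to BL and A1 meets VR tangentially, so PV is at right angles to VR, with radius 3.1, so the center P sits 3.1 in from both sides at P = (64.3, 16.6). Then |CP| = |P − C| = 66.4.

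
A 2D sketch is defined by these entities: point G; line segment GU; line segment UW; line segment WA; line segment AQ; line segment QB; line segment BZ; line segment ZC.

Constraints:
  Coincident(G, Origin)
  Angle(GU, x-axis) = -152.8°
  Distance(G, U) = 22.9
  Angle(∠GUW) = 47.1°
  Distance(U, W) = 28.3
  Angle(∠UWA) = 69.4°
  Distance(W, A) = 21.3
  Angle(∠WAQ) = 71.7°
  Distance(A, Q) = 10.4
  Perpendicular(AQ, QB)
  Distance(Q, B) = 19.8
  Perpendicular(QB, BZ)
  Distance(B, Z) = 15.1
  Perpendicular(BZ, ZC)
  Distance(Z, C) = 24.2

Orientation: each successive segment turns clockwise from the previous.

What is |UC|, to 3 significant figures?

34.1

G is at the origin; GU runs at -152.8° with length 22.9, so U = (-20.4, -10.5). ∠GUW = 47.1° gives UW at 74.3° from the x-axis; with |UW| = 28.3, W = (-12.7, 16.8). ∠UWA = 69.4° gives WA at -36.3° from the x-axis; with |WA| = 21.3, A = (4.46, 4.17). ∠WAQ = 71.7° gives AQ at -145° from the x-axis; with |AQ| = 10.4, Q = (-4.02, -1.86). AQ ⟂ QB, so QB runs at 125°; with |QB| = 19.8, B = (-15.5, 14.3). The perpendicularity gives BZ at right angles to QB, so BZ runs at 35.4°; with |BZ| = 15.1, Z = (-3.18, 23.0). The perpendicularity gives ZC at right angles to BZ, so ZC runs at -54.6°; with |ZC| = 24.2, C = (10.8, 3.30). Then |UC| = |C − U| = 34.1.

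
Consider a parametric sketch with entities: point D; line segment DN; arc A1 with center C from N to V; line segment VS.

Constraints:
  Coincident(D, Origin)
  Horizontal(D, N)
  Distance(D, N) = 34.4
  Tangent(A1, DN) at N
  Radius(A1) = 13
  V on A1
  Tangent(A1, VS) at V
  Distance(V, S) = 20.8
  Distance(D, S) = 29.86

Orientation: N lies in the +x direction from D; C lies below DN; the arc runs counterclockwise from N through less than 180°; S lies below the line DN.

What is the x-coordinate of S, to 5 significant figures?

13.880

D is at the origin; D and N share the same y with |DN| = 34.4 and N on the +x side, so N = (34.400, 0.0000). The tangent condition forces CN to be normal to DN, so C = N + (0, -13) = (34.400, -13.000). Since CV ⟂ VS (tangency), |CS| = √(13.0² + 20.8²) = 24.528 regardless of where V sits on A1. So S lies on both circle(D, 29.86) and circle(C, 24.528); the below-DN intersection is S = (13.880, -26.438). V is the foot of the tangent from S: V = (22.597, -7.5523).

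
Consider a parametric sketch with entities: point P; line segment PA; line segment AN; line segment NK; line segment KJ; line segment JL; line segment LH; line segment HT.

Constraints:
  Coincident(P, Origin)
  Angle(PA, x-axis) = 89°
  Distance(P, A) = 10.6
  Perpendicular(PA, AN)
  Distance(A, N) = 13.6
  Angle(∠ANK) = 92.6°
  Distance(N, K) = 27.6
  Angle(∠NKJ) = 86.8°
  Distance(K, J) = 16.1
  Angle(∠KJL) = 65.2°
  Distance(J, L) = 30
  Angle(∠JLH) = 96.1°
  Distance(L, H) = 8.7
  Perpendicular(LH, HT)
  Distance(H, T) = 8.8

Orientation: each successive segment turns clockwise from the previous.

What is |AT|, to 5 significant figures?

20.452

∠JLH = 96.1° gives LH at -20.300° from the x-axis; with |LH| = 8.7, H = (19.959, 7.0743). LH is perpendicular to HT, so HT runs at -110.30°; with |HT| = 8.8, T = (16.905, -1.1791). Then |AT| = |T − A| = 20.452.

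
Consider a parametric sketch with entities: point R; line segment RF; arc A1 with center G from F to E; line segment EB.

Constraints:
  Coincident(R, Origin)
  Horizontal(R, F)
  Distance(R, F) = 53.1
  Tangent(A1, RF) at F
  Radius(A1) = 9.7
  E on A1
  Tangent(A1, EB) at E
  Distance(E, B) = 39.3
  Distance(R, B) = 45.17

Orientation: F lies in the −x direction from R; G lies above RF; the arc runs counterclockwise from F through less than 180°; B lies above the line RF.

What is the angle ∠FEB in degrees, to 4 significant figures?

150.8°

R is at the origin; R and F share the same y with |RF| = 53.1 and F on the −x side, so F = (-53.10, 0.000). The tangent condition forces GF to be normal to RF, so G = F + (0, 9.7) = (-53.10, 9.700). Since GE ⟂ EB (tangency), |GB| = √(9.7² + 39.3²) = 40.48 regardless of where E sits on A1. So B lies on both circle(R, 45.17) and circle(G, 40.48); the above-RF intersection is B = (-24.26, 38.10). E is the foot of the tangent from B: E = (-44.84, 4.621).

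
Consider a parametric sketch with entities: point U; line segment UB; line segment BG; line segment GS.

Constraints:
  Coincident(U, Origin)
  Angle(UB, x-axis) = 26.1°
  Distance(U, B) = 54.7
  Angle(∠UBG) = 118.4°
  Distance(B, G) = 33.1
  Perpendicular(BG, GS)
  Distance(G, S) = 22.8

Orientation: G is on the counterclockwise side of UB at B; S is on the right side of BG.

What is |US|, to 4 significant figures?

92.33

U is at the origin; UB runs at 26.1° with length 54.7, so B = 54.7·(cos 26.1°, sin 26.1°) = (49.12, 24.06). ∠UBG = 118.4°, so BG runs at 26.1° + (180° − 118.4°) = 87.70° from the x-axis; with |BG| = 33.1, G = B + 33.1·(cos 87.70°, sin 87.70°) = (50.45, 57.14). BG ⟂ GS; with |GS| = 22.8 on the right of BG, S = G + 22.8·(0.9992, -0.04013) = (73.23, 56.22). Then |US| = |S − U| = 92.33.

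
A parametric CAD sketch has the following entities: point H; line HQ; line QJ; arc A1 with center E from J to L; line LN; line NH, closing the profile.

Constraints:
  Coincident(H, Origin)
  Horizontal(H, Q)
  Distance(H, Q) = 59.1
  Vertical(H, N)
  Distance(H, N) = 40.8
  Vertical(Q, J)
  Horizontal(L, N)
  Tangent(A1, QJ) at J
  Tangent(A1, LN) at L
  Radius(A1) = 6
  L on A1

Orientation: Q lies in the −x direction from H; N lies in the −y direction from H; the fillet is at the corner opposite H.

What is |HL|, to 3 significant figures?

67.0

H is at the origin; H and Q share the same y with |HQ| = 59.1 and Q on the −x side, so Q = (-59.1, 0.00). HN is vertical with |HN| = 40.8 and N on the −y side, so N = (0.00, -40.8). The virtual corner opposite H is at (-59.1, -40.8). Since A1 is tangent to QJ there, EJ ⟂ QJ and the tangent condition forces EL to be normal to LN, with radius 6.0, so the center E sits 6.0 in from both sides at E = (-53.1, -34.8). That places the tangent points at J = (-59.1, -34.8) on QJ and L = (-53.1, -40.8) on LN. Then |HL| = |L − H| = 67.0.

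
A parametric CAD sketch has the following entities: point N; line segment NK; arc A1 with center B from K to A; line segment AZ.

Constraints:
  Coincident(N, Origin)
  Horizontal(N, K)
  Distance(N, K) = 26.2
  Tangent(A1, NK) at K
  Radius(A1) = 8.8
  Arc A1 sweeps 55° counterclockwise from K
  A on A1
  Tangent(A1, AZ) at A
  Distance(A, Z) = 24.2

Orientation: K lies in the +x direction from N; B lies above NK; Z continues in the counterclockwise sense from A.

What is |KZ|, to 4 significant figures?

31.63

On A1, K sits at bearing -90° from B; a 55° counterclockwise sweep puts A at bearing -35°, so A = B + 8.8·(cos -35°, sin -35°) = (33.41, 3.753). A1 meets AZ tangentially, so BA is at right angles to AZ, so AZ runs along (−sin -35°, cos -35°); with |AZ| = 24.2, Z = (47.29, 23.58). Then |KZ| = |Z − K| = 31.63.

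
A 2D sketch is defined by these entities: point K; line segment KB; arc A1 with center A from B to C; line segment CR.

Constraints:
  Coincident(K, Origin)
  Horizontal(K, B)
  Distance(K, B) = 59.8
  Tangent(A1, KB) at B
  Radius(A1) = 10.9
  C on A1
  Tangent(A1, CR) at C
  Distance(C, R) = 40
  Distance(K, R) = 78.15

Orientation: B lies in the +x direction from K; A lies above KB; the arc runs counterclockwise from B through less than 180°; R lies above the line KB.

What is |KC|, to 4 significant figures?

71.61

K is at the origin; K and B share the same y with |KB| = 59.8 and B on the +x side, so B = (59.80, 0.000). The tangent condition forces AB to be normal to KB, so A = B + (0, 10.9) = (59.80, 10.90). Since AC ⟂ CR (tangency), |AR| = √(10.9² + 40.0²) = 41.46 regardless of where C sits on A1. So R lies on both circle(K, 78.15) and circle(A, 41.46); the above-KB intersection is R = (58.05, 52.32). C is the foot of the tangent from R: C = (70.19, 14.21).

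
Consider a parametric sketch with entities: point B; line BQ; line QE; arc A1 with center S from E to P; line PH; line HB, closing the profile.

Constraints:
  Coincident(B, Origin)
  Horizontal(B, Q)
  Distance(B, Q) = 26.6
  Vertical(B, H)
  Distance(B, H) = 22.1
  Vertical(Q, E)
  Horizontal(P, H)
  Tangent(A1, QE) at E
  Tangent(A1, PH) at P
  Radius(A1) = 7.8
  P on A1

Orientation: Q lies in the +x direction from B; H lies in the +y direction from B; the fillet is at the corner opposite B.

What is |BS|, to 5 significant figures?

23.621

BH is vertical with |BH| = 22.1 and H on the +y side, so H = (0.0000, 22.100). The virtual corner opposite B is at (26.600, 22.100). Since A1 is tangent to QE there, SE ⟂ QE and tangency of A1 to PH means the radius SP is perpendicular to PH, with radius 7.8, so the center S sits 7.8 in from both sides at S = (18.800, 14.300). Then |BS| = |S − B| = 23.621.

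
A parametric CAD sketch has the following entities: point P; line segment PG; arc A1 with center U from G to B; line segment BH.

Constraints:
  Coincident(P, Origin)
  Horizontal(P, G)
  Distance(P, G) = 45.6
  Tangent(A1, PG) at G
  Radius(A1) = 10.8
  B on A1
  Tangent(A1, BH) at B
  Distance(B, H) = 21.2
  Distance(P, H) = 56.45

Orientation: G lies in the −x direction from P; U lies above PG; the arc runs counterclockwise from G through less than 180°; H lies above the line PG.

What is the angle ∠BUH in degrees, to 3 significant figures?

63.0°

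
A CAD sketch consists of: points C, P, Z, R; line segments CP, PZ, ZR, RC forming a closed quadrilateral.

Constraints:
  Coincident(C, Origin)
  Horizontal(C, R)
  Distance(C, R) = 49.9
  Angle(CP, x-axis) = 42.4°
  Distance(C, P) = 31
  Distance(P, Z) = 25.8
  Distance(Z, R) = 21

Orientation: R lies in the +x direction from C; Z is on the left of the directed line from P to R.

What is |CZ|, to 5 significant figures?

53.014

C is at the origin; C and R share the same y with |CR| = 49.9 and R in +x, so R = (49.9, 0). CP runs at 42.4° with |CP| = 31.0, so P = (22.892, 20.903). Z is determined by |PZ| = 25.8 and |ZR| = 21.0 together: it lies at the intersection of circle(P, 25.8) and circle(R, 21.0). With |PR| = 34.152, the foot of the radical line on PR is 20.365 from P and the perpendicular offset is √(25.8² − 20.365²) = 15.840. Taking the left-of-PR solution: Z = (48.692, 20.965).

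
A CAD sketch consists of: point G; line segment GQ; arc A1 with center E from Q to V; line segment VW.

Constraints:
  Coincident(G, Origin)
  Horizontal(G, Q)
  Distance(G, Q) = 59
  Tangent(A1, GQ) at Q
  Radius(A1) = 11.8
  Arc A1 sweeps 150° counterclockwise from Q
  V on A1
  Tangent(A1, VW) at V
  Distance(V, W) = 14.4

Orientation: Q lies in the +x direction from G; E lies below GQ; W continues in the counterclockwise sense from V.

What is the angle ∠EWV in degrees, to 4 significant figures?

39.33°

G is at the origin; GQ is horizontal with |GQ| = 59.0 and Q on the +x side, so Q = (59.00, 0.000). Tangency of A1 to GQ means the radius EQ is perpendicular to GQ, so E = Q + (0, -11.8) = (59.00, -11.80). On A1, Q sits at bearing 90° from E; a 150° counterclockwise sweep puts V at bearing 240°, so V = E + 11.8·(cos 240°, sin 240°) = (53.10, -22.02). The tangent condition forces EV to be normal to VW, so VW runs along (−sin 240°, cos 240°); with |VW| = 14.4, W = (65.57, -29.22). Then cos ∠EWV = WE·WV / (|WE||WV|), giving 39.33°.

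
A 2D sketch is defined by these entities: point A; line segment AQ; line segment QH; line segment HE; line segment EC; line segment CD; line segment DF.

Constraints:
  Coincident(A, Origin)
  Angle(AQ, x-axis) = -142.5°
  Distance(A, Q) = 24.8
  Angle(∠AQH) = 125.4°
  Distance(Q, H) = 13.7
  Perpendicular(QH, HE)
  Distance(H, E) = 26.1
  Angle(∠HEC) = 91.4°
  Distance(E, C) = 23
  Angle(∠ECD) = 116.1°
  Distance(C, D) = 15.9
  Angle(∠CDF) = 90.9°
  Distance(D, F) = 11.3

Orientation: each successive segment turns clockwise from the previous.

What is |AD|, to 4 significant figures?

7.986

∠HEC = 91.4° gives EC at -15.70° from the x-axis; with |EC| = 23.0, C = (-2.953, 7.653). ∠ECD = 116.1° gives CD at -79.60° from the x-axis; with |CD| = 15.9, D = (-0.08291, -7.985). Then |AD| = |D − A| = 7.986.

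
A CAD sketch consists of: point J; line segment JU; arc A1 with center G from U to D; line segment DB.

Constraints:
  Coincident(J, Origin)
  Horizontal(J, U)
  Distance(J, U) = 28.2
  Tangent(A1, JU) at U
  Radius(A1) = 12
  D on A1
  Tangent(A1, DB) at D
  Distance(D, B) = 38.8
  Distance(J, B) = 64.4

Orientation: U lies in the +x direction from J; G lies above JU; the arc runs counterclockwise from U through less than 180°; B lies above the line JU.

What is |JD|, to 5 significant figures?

42.038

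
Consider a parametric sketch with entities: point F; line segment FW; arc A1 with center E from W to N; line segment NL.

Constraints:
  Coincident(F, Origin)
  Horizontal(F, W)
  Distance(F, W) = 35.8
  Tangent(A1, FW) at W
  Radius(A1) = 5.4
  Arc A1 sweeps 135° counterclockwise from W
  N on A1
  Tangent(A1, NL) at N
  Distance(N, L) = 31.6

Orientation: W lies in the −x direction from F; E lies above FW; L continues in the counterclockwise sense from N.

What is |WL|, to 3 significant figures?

36.6

F is at the origin; F and W share the same y with |FW| = 35.8 and W on the −x side, so W = (-35.8, 0.00). A1 meets FW tangentially, so EW is at right angles to FW, so E = W + (0, 5.4) = (-35.8, 5.40). On A1, W sits at bearing -90° from E; a 135° counterclockwise sweep puts N at bearing 45°, so N = E + 5.4·(cos 45°, sin 45°) = (-32.0, 9.22). A1 meets NL tangentially, so EN is at right angles to NL, so NL runs along (−sin 45°, cos 45°); with |NL| = 31.6, L = (-54.3, 31.6). Then |WL| = |L − W| = 36.6.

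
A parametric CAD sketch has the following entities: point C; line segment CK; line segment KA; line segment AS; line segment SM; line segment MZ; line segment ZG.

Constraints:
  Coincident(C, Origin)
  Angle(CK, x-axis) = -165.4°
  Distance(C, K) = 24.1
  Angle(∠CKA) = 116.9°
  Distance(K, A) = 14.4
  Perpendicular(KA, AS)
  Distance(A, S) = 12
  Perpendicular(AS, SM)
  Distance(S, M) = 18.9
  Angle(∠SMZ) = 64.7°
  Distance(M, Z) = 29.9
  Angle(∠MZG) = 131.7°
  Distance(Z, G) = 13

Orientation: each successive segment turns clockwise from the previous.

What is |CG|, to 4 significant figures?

51.16

C is at the origin; CK runs at -165.4° with length 24.1, so K = (-23.32, -6.075). ∠CKA = 116.9° gives KA at 131.5° from the x-axis; with |KA| = 14.4, A = (-32.86, 4.710). The perpendicularity gives AS at right angles to KA, so AS runs at 41.50°; with |AS| = 12.0, S = (-23.88, 12.66). AS ⟂ SM, so SM runs at -48.50°; with |SM| = 18.9, M = (-11.35, -1.494). ∠SMZ = 64.7° gives MZ at -163.8° from the x-axis; with |MZ| = 29.9, Z = (-40.07, -9.836). ∠MZG = 131.7° gives ZG at 147.9° from the x-axis; with |ZG| = 13.0, G = (-51.08, -2.927). Then |CG| = |G − C| = 51.16.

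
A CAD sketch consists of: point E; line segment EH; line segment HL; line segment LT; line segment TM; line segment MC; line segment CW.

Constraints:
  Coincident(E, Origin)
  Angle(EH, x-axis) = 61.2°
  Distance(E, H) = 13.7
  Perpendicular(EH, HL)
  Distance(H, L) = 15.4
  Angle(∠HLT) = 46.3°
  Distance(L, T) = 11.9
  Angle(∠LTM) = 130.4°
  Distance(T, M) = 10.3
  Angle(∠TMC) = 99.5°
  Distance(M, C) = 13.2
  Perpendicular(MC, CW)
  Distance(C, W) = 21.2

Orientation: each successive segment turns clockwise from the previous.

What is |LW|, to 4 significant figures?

7.490

∠TMC = 99.5° gives MC at 67.40° from the x-axis; with |MC| = 13.2, C = (5.093, 18.67). MC is perpendicular to CW, so CW runs at -22.60°; with |CW| = 21.2, W = (24.67, 10.52). Then |LW| = |W − L| = 7.490.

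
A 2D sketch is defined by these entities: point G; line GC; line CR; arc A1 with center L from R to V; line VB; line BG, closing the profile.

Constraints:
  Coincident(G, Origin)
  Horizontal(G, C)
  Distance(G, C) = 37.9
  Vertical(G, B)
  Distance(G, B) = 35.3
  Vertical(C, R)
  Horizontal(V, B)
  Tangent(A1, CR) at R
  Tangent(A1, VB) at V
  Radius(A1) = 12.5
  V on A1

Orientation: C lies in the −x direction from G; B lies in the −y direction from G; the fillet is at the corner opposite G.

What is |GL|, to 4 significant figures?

34.13

GB is vertical with |GB| = 35.3 and B on the −y side, so B = (0.000, -35.30). The virtual corner opposite G is at (-37.90, -35.30). Tangency of A1 to CR means the radius LR is perpendicular to CR and A1 meets VB tangentially, so LV is at right angles to VB, with radius 12.5, so the center L sits 12.5 in from both sides at L = (-25.40, -22.80). Then |GL| = |L − G| = 34.13.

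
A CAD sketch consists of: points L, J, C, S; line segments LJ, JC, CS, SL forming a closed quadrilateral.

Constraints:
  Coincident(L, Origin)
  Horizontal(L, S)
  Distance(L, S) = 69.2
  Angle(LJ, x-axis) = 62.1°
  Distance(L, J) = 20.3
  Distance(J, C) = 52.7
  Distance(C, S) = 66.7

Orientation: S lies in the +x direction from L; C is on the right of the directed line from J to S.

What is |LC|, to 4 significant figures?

36.78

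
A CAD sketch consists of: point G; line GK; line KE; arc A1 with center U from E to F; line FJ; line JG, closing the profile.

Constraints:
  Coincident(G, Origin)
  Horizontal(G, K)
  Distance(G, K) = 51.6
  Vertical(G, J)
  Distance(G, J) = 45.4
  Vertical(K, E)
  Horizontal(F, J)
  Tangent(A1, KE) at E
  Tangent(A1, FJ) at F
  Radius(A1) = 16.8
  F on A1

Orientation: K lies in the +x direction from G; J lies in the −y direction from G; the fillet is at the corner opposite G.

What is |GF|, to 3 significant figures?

57.2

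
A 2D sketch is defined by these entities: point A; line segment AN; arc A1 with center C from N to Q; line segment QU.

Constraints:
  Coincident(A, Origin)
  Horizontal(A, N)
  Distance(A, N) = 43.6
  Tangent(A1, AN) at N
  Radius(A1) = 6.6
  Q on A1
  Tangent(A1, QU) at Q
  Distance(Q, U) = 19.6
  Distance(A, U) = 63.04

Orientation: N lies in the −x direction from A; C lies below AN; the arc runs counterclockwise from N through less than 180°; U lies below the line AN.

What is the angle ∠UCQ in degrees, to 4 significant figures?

71.39°

A is at the origin; AN is horizontal with |AN| = 43.6 and N on the −x side, so N = (-43.60, 0.000). Tangency of A1 to AN means the radius CN is perpendicular to AN, so C = N + (0, -6.6) = (-43.60, -6.600). Since CQ ⟂ QU (tangency), |CU| = √(6.6² + 19.6²) = 20.68 regardless of where Q sits on A1. So U lies on both circle(A, 63.04) and circle(C, 20.68); the below-AN intersection is U = (-60.08, -19.10). Q is the foot of the tangent from U: Q = (-49.06, -2.890).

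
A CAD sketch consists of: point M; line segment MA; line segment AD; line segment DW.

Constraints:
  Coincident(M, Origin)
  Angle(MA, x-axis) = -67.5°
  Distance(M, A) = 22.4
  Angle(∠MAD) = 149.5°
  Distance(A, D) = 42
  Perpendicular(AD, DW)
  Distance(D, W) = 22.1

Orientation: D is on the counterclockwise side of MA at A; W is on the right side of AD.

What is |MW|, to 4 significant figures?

69.84

M is at the origin; MA runs at -67.5° with length 22.4, so A = 22.4·(cos -67.5°, sin -67.5°) = (8.572, -20.69). ∠MAD = 149.5°, so AD runs at -67.5° + (180° − 149.5°) = -37.00° from the x-axis; with |AD| = 42.0, D = A + 42.0·(cos -37.00°, sin -37.00°) = (42.11, -45.97). AD is perpendicular to DW; with |DW| = 22.1 on the right of AD, W = D + 22.1·(-0.6018, -0.7986) = (28.81, -63.62). Then |MW| = |W − M| = 69.84.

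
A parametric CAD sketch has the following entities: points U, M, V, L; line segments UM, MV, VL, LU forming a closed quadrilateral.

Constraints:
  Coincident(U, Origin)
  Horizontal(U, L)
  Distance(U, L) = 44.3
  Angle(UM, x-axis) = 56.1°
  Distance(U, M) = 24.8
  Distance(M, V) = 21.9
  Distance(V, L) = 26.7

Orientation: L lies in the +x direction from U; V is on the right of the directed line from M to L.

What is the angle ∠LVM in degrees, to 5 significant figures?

97.839°

U is at the origin; U and L share the same y with |UL| = 44.3 and L in +x, so L = (44.3, 0). UM runs at 56.1° with |UM| = 24.8, so M = (13.832, 20.584). V is determined by |MV| = 21.9 and |VL| = 26.7 together: it lies at the intersection of circle(M, 21.9) and circle(L, 26.7). With |ML| = 36.770, the foot of the radical line on ML is 15.213 from M and the perpendicular offset is √(21.9² − 15.213²) = 15.754. Taking the right-of-ML solution: V = (17.618, -0.98593).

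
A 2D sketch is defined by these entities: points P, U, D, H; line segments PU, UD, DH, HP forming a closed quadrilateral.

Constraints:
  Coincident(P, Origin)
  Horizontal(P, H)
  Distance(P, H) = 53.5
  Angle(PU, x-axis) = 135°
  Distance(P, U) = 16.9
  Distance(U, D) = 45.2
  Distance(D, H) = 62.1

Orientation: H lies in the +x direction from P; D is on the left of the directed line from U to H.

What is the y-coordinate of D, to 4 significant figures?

48.47

Checks: |PH| = 53.50 ✓; |PU| = 16.90 ✓; |UD| = 45.20 ✓; |DH| = 62.10 ✓.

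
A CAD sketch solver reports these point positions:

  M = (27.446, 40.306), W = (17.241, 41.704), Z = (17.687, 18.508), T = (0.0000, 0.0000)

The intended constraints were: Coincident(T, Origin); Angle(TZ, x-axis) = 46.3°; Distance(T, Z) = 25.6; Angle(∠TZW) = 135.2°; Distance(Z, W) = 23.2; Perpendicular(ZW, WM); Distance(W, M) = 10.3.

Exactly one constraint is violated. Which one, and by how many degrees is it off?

Perpendicular(ZW, WM) — off by 8.90°.

T = (0.00, 0.00) ✓; TZ at 46.30° ✓; |TZ| = 25.60 ✓; ∠TZW = 135.2° ✓; |ZW| = 23.20 ✓; ∠(ZW, WM) = 98.90° ✗; |WM| = 10.30 ✓.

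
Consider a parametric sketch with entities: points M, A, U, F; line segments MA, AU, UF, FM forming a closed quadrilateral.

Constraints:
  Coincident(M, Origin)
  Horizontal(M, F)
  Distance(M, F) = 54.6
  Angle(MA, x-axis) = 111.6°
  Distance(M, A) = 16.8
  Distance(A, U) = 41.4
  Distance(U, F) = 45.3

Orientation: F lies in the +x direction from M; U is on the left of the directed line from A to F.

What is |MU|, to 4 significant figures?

47.34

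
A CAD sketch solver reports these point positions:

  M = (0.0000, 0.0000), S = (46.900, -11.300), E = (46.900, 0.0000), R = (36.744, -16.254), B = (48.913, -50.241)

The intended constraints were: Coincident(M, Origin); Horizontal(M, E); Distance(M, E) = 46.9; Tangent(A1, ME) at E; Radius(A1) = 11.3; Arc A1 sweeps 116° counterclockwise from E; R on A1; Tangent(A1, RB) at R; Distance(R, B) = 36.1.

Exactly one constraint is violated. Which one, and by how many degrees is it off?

Tangent(A1, RB) at R — off by 6.30°.

M = (0.00, 0.00) ✓; M.y = 0.00, E.y = 0.00 ✓; |ME| = 46.90 ✓; ∠(SE, EM) = 90.00° ✓; |SE| = 11.30 ✓; bearing(S→R) − bearing(S→E) = 116.0° ✓; |SR| = 11.30 ✓; ∠(SR, RB) = 96.30° ✗; |RB| = 36.10 ✓.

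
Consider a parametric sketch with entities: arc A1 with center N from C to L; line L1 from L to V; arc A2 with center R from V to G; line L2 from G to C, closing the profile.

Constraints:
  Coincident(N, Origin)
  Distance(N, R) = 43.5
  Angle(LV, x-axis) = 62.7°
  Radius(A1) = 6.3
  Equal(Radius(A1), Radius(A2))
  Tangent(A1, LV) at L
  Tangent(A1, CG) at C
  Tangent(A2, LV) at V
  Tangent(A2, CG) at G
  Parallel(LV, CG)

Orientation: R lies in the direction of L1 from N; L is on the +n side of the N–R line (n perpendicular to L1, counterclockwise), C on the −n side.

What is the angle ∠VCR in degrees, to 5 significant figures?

7.9132°

The slot axis is L1's direction at 62.7°, so u = (cos 62.7°, sin 62.7°) = (0.45865, 0.88862) and n = (−sin 62.7°, cos 62.7°) = (-0.88862, 0.45865). N is at the origin and R lies 43.5 along u from N, so R = 43.5·u = (19.951, 38.655). Tangency of A1 to both parallel lines with radius 6.3 puts L and C at N ± 6.3·n: L = (-5.5983, 2.8895), C = (5.5983, -2.8895). Equal radii place V and G the same way about R: V = R + 6.3·n = (14.353, 41.544), G = R − 6.3·n = (25.550, 35.765). Then cos ∠VCR = CV·CR / (|CV||CR|), giving 7.9132°.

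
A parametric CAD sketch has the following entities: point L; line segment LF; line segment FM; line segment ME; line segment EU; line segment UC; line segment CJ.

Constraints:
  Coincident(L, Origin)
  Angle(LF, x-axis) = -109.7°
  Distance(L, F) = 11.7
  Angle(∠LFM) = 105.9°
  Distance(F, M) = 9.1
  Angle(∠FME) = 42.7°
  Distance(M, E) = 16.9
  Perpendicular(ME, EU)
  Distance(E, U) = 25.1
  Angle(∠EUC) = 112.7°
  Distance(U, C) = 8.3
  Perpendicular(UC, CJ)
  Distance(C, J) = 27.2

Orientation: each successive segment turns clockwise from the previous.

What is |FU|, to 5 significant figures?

21.508

∠FME = 42.7° gives ME at 38.900° from the x-axis; with |ME| = 16.9, E = (0.12830, 0.20046). The perpendicularity gives EU at right angles to ME, so EU runs at -51.100°; with |EU| = 25.1, U = (15.890, -19.333). Then |FU| = |U − F| = 21.508.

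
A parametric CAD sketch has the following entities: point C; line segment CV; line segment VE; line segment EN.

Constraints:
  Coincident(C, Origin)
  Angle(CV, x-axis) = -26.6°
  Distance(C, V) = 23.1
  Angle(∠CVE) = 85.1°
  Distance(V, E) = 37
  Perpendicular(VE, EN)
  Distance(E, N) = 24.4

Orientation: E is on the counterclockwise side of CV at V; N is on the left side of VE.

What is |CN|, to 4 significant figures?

35.05

C is at the origin; CV runs at -26.6° with length 23.1, so V = 23.1·(cos -26.6°, sin -26.6°) = (20.65, -10.34). ∠CVE = 85.1°, so VE runs at -26.6° + (180° − 85.1°) = 68.30° from the x-axis; with |VE| = 37.0, E = V + 37.0·(cos 68.30°, sin 68.30°) = (34.34, 24.03). The perpendicularity gives EN at right angles to VE; with |EN| = 24.4 on the left of VE, N = E + 24.4·(-0.9291, 0.3697) = (11.66, 33.06). Then |CN| = |N − C| = 35.05.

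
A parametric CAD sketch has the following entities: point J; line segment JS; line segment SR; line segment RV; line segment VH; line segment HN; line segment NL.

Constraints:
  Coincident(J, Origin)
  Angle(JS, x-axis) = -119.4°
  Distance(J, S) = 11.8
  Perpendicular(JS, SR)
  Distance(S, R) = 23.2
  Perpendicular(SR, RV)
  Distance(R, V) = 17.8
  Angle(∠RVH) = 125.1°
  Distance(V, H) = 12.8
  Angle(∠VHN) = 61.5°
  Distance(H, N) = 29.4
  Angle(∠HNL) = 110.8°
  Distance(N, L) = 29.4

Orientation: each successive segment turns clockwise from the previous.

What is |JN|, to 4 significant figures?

18.40

J is at the origin; JS runs at -119.4° with length 11.8, so S = (-5.793, -10.28). The perpendicularity gives SR at right angles to JS, so SR runs at 150.6°; with |SR| = 23.2, R = (-26.00, 1.109). SR ⟂ RV, so RV runs at 60.60°; with |RV| = 17.8, V = (-17.27, 16.62). ∠RVH = 125.1° gives VH at 5.700° from the x-axis; with |VH| = 12.8, H = (-4.530, 17.89). ∠VHN = 61.5° gives HN at -112.8° from the x-axis; with |HN| = 29.4, N = (-15.92, -9.215). Then |JN| = |N − J| = 18.40.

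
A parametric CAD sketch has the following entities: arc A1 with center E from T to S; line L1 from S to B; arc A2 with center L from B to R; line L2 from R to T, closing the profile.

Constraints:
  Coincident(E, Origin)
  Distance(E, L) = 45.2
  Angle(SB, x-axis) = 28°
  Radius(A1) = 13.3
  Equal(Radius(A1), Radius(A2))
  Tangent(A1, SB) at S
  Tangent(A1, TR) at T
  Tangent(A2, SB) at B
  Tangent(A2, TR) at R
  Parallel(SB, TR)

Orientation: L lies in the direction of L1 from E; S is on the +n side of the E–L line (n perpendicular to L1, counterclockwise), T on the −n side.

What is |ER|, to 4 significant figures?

47.12

The slot axis is L1's direction at 28.0°, so u = (cos 28.0°, sin 28.0°) = (0.8829, 0.4695) and n = (−sin 28.0°, cos 28.0°) = (-0.4695, 0.8829). E is at the origin and L lies 45.2 along u from E, so L = 45.2·u = (39.91, 21.22). Tangency of A1 to both parallel lines with radius 13.3 puts S and T at E ± 13.3·n: S = (-6.244, 11.74), T = (6.244, -11.74). Equal radii place B and R the same way about L: B = L + 13.3·n = (33.67, 32.96), R = L − 13.3·n = (46.15, 9.477). Then |ER| = |R − E| = 47.12.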